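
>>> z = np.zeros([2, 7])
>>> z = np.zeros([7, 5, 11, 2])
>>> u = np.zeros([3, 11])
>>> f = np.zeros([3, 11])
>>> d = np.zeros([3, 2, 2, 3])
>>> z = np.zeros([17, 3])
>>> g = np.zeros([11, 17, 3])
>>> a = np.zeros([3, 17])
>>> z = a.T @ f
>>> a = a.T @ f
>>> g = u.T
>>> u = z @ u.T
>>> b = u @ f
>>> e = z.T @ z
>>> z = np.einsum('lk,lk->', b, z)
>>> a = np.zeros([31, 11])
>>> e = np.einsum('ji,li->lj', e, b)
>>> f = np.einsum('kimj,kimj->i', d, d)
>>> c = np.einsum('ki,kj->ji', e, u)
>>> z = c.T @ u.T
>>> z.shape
(11, 17)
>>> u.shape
(17, 3)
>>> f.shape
(2,)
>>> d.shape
(3, 2, 2, 3)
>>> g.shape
(11, 3)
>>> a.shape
(31, 11)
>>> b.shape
(17, 11)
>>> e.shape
(17, 11)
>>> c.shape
(3, 11)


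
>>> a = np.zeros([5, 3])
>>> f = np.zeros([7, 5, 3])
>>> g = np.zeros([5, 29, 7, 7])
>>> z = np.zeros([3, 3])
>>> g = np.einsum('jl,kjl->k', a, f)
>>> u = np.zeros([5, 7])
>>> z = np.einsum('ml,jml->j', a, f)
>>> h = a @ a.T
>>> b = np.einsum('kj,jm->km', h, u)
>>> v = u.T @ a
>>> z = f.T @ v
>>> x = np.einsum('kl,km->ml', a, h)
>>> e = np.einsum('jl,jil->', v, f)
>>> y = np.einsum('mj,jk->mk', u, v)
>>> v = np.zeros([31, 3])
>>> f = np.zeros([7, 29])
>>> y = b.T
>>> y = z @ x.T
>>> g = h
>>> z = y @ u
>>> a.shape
(5, 3)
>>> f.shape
(7, 29)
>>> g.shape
(5, 5)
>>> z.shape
(3, 5, 7)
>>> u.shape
(5, 7)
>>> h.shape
(5, 5)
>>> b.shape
(5, 7)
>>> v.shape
(31, 3)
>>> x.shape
(5, 3)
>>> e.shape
()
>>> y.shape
(3, 5, 5)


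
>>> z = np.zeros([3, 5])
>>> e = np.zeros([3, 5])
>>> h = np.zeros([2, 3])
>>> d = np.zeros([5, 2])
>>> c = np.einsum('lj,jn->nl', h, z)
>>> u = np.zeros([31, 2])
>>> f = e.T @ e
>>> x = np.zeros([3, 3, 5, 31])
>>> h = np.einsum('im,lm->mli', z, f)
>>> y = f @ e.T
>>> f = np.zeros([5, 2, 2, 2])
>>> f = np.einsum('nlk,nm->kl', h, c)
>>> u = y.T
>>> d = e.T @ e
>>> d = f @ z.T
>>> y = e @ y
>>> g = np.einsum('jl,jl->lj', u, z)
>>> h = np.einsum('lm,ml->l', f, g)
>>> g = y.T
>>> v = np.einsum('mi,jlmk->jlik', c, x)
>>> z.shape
(3, 5)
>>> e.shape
(3, 5)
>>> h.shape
(3,)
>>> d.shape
(3, 3)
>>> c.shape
(5, 2)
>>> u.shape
(3, 5)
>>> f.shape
(3, 5)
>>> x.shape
(3, 3, 5, 31)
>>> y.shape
(3, 3)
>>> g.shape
(3, 3)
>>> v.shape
(3, 3, 2, 31)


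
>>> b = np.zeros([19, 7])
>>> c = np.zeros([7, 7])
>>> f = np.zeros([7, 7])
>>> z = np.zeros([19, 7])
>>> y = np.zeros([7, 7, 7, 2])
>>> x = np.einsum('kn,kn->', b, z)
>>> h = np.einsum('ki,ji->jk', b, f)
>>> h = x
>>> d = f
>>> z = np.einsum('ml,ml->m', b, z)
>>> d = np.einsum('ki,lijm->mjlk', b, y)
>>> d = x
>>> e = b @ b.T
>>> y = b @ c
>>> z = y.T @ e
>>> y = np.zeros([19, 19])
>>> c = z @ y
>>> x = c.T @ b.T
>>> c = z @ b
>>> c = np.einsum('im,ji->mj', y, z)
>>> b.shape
(19, 7)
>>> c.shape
(19, 7)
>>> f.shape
(7, 7)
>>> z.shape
(7, 19)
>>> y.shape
(19, 19)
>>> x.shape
(19, 19)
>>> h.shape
()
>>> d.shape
()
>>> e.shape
(19, 19)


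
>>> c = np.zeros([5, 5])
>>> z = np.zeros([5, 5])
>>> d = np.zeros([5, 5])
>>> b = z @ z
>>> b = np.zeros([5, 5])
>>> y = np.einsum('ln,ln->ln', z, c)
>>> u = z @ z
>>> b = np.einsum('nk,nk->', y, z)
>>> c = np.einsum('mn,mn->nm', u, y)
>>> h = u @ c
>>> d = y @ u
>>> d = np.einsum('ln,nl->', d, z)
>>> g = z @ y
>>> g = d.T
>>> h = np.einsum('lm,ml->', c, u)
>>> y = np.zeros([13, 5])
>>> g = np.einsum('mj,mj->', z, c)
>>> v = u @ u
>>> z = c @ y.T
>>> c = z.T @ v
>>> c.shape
(13, 5)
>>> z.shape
(5, 13)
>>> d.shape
()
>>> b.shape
()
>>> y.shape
(13, 5)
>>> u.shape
(5, 5)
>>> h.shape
()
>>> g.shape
()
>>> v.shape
(5, 5)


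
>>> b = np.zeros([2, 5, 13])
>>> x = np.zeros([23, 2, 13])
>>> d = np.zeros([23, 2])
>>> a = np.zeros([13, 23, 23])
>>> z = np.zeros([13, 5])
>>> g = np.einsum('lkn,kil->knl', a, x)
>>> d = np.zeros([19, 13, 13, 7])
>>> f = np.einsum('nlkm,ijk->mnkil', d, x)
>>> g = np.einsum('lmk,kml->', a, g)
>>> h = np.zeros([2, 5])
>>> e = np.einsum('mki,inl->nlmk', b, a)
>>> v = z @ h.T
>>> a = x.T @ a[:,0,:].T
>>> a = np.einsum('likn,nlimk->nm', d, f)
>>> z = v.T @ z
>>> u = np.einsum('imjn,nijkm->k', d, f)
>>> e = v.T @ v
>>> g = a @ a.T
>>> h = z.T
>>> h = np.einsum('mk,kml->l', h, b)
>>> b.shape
(2, 5, 13)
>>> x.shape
(23, 2, 13)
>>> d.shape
(19, 13, 13, 7)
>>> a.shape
(7, 23)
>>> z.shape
(2, 5)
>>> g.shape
(7, 7)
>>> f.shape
(7, 19, 13, 23, 13)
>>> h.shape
(13,)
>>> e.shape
(2, 2)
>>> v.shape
(13, 2)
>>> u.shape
(23,)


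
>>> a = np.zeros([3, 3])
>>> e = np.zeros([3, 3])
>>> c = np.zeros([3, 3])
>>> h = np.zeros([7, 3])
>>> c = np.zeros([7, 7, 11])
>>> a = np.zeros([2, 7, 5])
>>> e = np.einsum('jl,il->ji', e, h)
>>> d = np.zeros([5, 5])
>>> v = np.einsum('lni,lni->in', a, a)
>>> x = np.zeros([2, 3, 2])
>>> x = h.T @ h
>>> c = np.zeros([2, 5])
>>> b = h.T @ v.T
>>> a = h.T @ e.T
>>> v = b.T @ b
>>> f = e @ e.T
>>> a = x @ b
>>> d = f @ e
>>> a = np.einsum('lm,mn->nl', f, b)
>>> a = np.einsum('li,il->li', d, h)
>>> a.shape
(3, 7)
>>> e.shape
(3, 7)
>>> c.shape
(2, 5)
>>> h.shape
(7, 3)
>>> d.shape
(3, 7)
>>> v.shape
(5, 5)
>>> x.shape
(3, 3)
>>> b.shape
(3, 5)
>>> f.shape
(3, 3)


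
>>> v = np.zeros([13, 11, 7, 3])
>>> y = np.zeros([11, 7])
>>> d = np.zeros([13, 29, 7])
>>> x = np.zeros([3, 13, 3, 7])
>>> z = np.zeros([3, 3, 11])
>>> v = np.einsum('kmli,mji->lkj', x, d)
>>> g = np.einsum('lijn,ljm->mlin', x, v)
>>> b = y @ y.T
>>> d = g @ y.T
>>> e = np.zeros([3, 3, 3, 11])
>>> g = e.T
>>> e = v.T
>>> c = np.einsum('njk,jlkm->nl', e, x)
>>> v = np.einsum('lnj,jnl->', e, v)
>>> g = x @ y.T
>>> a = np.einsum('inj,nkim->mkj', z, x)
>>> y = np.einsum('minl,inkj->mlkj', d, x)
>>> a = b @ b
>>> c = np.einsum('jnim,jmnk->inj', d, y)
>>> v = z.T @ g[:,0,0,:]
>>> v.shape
(11, 3, 11)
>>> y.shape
(29, 11, 3, 7)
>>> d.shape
(29, 3, 13, 11)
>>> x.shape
(3, 13, 3, 7)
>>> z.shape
(3, 3, 11)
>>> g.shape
(3, 13, 3, 11)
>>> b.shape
(11, 11)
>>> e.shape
(29, 3, 3)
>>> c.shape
(13, 3, 29)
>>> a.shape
(11, 11)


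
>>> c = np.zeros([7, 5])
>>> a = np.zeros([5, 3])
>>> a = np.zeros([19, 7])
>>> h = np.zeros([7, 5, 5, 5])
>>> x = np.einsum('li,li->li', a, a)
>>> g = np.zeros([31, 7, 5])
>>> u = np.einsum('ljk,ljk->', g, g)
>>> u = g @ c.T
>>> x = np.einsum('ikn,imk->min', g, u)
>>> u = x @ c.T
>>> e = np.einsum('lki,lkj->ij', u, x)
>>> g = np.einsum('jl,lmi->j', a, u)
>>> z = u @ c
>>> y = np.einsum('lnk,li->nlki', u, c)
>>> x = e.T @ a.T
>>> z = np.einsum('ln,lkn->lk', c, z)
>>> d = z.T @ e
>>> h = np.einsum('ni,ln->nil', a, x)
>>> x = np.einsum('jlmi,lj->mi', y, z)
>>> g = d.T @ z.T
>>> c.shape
(7, 5)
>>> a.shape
(19, 7)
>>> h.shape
(19, 7, 5)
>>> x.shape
(7, 5)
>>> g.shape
(5, 7)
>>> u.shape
(7, 31, 7)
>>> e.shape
(7, 5)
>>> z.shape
(7, 31)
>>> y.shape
(31, 7, 7, 5)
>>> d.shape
(31, 5)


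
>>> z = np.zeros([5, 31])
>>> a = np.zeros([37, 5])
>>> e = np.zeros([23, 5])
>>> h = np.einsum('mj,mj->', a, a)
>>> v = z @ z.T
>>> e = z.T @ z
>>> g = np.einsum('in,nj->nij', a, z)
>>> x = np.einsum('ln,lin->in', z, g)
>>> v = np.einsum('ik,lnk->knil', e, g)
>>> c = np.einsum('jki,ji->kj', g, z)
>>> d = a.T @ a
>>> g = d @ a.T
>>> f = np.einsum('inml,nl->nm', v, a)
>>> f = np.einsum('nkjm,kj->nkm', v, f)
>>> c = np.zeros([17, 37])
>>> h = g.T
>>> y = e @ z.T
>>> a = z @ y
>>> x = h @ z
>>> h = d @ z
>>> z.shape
(5, 31)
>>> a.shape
(5, 5)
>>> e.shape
(31, 31)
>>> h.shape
(5, 31)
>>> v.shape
(31, 37, 31, 5)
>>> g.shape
(5, 37)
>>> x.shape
(37, 31)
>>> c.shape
(17, 37)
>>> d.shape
(5, 5)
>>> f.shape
(31, 37, 5)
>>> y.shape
(31, 5)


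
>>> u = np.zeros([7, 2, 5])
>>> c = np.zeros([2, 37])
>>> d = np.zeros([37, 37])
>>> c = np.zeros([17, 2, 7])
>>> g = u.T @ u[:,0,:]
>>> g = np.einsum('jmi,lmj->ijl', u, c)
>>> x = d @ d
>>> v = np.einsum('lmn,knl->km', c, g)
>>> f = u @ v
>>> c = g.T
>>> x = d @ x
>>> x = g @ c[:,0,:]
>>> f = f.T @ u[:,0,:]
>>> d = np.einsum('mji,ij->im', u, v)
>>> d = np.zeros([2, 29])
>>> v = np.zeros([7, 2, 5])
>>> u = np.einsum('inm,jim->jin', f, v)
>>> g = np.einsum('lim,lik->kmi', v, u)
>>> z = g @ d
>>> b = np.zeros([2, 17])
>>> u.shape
(7, 2, 2)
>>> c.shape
(17, 7, 5)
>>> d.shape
(2, 29)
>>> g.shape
(2, 5, 2)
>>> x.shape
(5, 7, 5)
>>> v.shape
(7, 2, 5)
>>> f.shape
(2, 2, 5)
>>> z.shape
(2, 5, 29)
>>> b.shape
(2, 17)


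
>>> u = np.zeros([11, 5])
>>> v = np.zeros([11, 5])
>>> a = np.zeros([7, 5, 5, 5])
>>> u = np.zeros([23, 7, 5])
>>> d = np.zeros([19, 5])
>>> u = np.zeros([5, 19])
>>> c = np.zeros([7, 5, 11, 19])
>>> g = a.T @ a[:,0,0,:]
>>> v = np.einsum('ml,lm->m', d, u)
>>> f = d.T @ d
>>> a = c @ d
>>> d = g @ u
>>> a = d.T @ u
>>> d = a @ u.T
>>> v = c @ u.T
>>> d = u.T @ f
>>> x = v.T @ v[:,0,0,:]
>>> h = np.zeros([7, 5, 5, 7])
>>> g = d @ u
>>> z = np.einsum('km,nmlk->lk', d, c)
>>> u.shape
(5, 19)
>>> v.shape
(7, 5, 11, 5)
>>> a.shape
(19, 5, 5, 19)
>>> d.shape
(19, 5)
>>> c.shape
(7, 5, 11, 19)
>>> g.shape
(19, 19)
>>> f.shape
(5, 5)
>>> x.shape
(5, 11, 5, 5)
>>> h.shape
(7, 5, 5, 7)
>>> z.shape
(11, 19)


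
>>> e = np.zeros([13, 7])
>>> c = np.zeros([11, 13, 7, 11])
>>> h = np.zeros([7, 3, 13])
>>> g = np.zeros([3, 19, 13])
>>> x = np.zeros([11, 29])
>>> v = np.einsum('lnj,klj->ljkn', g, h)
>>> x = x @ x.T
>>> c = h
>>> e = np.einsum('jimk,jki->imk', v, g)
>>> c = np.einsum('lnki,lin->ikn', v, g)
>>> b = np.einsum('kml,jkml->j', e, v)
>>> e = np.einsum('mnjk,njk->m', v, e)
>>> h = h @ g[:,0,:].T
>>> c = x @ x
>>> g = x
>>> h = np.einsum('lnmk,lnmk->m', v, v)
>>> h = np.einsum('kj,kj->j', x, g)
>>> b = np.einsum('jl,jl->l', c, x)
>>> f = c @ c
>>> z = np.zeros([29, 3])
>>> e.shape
(3,)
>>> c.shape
(11, 11)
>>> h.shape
(11,)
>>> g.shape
(11, 11)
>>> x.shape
(11, 11)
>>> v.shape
(3, 13, 7, 19)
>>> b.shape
(11,)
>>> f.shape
(11, 11)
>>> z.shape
(29, 3)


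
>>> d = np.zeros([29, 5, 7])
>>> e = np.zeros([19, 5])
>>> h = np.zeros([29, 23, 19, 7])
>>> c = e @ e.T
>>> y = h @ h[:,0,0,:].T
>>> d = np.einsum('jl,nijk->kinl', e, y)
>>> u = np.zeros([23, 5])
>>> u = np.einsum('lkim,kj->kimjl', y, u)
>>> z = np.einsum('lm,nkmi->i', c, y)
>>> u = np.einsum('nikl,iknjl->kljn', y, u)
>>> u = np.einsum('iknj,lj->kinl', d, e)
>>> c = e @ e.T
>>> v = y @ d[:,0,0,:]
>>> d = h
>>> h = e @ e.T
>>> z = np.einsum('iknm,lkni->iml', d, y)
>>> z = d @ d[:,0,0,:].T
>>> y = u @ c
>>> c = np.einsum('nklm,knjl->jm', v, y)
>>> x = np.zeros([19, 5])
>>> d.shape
(29, 23, 19, 7)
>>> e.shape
(19, 5)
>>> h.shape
(19, 19)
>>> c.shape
(29, 5)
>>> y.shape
(23, 29, 29, 19)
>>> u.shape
(23, 29, 29, 19)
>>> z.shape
(29, 23, 19, 29)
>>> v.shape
(29, 23, 19, 5)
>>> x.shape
(19, 5)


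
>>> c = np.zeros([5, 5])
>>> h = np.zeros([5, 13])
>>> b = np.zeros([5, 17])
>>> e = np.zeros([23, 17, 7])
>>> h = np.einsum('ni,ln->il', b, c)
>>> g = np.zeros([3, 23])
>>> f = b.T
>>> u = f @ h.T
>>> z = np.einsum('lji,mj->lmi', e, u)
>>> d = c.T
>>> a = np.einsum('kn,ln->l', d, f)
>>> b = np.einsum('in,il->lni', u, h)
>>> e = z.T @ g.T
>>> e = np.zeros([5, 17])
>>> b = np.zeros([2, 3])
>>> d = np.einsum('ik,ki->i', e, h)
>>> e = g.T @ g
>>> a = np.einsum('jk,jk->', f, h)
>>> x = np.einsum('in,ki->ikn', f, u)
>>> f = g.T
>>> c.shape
(5, 5)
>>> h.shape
(17, 5)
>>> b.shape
(2, 3)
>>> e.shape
(23, 23)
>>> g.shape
(3, 23)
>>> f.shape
(23, 3)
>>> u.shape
(17, 17)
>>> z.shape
(23, 17, 7)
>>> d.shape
(5,)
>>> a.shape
()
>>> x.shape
(17, 17, 5)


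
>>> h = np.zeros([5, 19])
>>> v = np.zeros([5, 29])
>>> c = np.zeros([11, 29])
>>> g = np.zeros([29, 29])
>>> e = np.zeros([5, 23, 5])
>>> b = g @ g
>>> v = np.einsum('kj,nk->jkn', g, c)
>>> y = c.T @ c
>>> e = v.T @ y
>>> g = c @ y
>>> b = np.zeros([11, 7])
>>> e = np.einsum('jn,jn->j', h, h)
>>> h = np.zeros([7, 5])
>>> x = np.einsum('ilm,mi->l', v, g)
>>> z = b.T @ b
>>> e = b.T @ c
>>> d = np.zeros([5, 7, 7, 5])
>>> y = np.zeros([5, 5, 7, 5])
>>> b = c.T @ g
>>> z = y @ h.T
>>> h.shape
(7, 5)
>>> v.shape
(29, 29, 11)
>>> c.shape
(11, 29)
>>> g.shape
(11, 29)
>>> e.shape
(7, 29)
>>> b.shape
(29, 29)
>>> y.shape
(5, 5, 7, 5)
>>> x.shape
(29,)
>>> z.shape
(5, 5, 7, 7)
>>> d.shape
(5, 7, 7, 5)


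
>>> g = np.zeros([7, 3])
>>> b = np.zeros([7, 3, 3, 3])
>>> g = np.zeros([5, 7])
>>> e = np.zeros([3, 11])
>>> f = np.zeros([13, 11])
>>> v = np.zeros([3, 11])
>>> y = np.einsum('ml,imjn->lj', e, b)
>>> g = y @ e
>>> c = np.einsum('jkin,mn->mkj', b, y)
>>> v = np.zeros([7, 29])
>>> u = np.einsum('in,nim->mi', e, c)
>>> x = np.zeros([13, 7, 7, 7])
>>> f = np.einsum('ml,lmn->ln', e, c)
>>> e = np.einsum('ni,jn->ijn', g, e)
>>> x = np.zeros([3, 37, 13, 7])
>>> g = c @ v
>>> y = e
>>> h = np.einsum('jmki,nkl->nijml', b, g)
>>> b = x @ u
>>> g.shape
(11, 3, 29)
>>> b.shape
(3, 37, 13, 3)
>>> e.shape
(11, 3, 11)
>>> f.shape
(11, 7)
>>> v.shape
(7, 29)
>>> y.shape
(11, 3, 11)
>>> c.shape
(11, 3, 7)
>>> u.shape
(7, 3)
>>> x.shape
(3, 37, 13, 7)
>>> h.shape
(11, 3, 7, 3, 29)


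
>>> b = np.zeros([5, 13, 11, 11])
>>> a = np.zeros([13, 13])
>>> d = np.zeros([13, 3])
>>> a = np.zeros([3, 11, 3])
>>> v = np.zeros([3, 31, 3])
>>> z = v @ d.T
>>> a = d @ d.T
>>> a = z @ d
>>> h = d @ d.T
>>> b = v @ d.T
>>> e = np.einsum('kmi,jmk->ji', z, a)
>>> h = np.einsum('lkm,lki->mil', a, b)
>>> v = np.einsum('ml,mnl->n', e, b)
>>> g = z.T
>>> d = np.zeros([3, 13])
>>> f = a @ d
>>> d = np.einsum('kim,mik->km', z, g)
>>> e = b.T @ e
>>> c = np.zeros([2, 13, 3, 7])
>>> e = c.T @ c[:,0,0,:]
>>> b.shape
(3, 31, 13)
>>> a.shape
(3, 31, 3)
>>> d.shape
(3, 13)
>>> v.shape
(31,)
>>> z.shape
(3, 31, 13)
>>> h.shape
(3, 13, 3)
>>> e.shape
(7, 3, 13, 7)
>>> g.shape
(13, 31, 3)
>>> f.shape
(3, 31, 13)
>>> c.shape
(2, 13, 3, 7)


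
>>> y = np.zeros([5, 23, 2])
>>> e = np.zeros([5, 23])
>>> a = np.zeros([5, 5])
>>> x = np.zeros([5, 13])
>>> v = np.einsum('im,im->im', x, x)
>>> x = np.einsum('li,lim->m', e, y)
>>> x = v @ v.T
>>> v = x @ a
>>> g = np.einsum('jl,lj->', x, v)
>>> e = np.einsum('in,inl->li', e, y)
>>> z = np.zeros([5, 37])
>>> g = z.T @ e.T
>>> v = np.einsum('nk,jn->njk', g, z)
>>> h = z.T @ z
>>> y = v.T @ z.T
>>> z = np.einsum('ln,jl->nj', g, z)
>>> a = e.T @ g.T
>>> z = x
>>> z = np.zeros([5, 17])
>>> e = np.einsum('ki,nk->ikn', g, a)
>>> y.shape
(2, 5, 5)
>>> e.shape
(2, 37, 5)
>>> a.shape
(5, 37)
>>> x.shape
(5, 5)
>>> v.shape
(37, 5, 2)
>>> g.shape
(37, 2)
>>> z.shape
(5, 17)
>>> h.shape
(37, 37)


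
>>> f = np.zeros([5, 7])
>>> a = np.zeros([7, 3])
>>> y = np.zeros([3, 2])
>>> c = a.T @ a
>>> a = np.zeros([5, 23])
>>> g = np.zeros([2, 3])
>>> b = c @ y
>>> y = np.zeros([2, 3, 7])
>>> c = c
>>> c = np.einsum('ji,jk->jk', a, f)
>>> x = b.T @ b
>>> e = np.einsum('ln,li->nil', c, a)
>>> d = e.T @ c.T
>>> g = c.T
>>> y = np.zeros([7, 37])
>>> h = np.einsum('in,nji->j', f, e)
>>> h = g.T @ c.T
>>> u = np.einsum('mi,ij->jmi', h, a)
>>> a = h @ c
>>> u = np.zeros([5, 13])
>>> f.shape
(5, 7)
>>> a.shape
(5, 7)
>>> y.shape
(7, 37)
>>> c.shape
(5, 7)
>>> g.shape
(7, 5)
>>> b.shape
(3, 2)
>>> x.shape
(2, 2)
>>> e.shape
(7, 23, 5)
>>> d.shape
(5, 23, 5)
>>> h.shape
(5, 5)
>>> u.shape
(5, 13)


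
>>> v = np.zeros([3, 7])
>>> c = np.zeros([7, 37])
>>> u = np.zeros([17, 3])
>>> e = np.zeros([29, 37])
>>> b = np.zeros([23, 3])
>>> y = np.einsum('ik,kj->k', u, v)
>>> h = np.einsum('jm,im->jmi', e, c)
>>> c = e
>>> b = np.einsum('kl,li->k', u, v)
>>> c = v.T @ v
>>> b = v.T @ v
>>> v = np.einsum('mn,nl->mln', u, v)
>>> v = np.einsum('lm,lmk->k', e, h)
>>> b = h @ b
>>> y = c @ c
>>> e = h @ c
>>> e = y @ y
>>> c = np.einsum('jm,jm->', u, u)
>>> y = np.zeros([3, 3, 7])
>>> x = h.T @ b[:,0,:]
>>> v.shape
(7,)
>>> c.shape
()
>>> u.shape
(17, 3)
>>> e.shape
(7, 7)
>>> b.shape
(29, 37, 7)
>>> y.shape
(3, 3, 7)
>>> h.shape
(29, 37, 7)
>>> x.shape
(7, 37, 7)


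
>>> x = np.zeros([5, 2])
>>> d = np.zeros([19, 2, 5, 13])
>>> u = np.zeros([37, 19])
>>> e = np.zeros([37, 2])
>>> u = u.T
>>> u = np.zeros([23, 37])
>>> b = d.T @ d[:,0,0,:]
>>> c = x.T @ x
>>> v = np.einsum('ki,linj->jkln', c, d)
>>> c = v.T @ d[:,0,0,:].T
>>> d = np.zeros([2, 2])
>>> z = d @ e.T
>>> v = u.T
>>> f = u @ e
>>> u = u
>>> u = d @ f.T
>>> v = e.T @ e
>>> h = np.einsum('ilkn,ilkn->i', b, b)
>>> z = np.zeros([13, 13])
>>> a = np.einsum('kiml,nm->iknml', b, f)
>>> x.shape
(5, 2)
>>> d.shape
(2, 2)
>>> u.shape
(2, 23)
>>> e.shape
(37, 2)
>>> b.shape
(13, 5, 2, 13)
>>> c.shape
(5, 19, 2, 19)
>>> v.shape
(2, 2)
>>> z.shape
(13, 13)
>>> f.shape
(23, 2)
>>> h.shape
(13,)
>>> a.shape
(5, 13, 23, 2, 13)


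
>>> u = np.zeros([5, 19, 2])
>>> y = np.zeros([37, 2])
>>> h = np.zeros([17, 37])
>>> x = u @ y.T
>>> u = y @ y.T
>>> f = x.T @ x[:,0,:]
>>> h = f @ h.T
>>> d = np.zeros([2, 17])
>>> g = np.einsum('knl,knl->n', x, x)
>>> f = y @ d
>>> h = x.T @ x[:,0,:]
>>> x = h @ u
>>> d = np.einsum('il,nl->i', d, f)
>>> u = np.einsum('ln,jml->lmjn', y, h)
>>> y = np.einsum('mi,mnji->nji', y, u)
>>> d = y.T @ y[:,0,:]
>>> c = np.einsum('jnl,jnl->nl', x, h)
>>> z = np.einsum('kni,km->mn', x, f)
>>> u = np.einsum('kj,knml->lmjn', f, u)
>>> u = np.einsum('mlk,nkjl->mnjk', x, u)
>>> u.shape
(37, 2, 17, 37)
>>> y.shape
(19, 37, 2)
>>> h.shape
(37, 19, 37)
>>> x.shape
(37, 19, 37)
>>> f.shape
(37, 17)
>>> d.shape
(2, 37, 2)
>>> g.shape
(19,)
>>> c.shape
(19, 37)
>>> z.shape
(17, 19)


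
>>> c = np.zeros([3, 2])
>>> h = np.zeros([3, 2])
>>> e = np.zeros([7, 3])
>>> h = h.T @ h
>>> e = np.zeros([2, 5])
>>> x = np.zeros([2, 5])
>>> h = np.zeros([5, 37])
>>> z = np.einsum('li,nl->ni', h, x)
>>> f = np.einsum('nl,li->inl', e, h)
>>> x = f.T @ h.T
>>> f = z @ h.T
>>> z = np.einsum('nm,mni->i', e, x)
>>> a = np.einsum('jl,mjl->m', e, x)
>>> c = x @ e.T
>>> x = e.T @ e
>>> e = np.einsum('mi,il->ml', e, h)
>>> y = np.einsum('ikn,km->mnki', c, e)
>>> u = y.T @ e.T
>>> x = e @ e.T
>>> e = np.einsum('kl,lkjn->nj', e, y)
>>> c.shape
(5, 2, 2)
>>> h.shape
(5, 37)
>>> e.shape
(5, 2)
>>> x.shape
(2, 2)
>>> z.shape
(5,)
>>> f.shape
(2, 5)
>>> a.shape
(5,)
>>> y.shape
(37, 2, 2, 5)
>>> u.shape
(5, 2, 2, 2)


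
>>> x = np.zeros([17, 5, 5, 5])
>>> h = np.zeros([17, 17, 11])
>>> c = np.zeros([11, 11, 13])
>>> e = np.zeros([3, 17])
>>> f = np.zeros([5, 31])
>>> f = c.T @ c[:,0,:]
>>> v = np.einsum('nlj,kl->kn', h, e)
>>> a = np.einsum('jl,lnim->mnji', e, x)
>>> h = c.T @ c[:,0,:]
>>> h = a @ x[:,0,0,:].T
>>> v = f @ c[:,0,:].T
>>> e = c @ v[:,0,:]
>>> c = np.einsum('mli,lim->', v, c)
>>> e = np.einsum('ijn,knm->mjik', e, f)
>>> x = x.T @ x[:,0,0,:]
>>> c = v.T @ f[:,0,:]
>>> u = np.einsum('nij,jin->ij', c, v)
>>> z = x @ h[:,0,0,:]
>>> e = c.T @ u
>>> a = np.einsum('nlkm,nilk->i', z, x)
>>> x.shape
(5, 5, 5, 5)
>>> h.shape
(5, 5, 3, 17)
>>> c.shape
(11, 11, 13)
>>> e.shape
(13, 11, 13)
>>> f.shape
(13, 11, 13)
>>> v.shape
(13, 11, 11)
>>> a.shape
(5,)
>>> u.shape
(11, 13)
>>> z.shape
(5, 5, 5, 17)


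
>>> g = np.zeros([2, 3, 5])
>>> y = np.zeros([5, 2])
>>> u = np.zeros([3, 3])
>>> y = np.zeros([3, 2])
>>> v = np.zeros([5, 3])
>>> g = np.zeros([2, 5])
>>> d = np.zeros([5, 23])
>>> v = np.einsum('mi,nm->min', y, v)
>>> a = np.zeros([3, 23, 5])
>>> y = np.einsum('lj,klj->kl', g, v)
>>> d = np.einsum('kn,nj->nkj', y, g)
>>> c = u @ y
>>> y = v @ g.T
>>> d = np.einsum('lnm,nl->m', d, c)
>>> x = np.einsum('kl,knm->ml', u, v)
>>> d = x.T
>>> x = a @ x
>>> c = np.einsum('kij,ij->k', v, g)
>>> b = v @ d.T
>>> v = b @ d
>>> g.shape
(2, 5)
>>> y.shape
(3, 2, 2)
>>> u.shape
(3, 3)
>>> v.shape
(3, 2, 5)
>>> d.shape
(3, 5)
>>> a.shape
(3, 23, 5)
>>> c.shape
(3,)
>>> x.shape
(3, 23, 3)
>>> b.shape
(3, 2, 3)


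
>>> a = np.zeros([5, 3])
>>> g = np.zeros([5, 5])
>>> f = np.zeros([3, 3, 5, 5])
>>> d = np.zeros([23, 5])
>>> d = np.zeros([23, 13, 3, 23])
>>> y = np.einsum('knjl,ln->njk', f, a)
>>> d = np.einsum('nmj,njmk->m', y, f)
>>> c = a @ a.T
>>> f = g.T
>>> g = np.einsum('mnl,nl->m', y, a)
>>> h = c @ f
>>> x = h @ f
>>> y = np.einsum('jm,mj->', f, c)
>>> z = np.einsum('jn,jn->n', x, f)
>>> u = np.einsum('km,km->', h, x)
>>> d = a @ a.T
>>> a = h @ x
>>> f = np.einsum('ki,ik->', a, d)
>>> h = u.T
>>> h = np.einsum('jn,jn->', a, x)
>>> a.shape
(5, 5)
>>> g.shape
(3,)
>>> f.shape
()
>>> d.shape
(5, 5)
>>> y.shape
()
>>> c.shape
(5, 5)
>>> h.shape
()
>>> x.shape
(5, 5)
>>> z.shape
(5,)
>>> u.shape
()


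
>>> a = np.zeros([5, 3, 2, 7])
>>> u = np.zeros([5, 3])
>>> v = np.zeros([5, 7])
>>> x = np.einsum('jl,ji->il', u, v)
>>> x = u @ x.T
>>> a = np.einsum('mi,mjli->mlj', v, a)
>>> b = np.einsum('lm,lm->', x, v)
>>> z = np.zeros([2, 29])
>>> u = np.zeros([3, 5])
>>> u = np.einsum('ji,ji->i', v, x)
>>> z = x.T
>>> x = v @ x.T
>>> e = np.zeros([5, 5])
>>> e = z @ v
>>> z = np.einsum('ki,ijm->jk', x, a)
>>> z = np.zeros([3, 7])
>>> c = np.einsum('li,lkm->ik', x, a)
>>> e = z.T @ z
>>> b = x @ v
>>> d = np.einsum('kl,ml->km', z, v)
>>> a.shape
(5, 2, 3)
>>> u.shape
(7,)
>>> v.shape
(5, 7)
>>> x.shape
(5, 5)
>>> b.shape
(5, 7)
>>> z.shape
(3, 7)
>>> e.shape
(7, 7)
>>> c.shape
(5, 2)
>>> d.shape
(3, 5)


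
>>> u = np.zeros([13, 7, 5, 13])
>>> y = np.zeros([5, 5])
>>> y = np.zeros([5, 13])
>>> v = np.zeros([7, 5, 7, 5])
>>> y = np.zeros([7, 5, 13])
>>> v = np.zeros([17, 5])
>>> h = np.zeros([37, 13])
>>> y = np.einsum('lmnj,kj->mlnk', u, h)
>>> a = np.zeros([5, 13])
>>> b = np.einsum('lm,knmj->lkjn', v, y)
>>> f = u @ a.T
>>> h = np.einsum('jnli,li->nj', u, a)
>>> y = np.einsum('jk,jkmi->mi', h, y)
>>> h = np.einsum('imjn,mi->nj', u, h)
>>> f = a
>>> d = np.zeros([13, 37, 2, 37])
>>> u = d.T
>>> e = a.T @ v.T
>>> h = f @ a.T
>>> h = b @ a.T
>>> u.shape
(37, 2, 37, 13)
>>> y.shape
(5, 37)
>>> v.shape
(17, 5)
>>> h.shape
(17, 7, 37, 5)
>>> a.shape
(5, 13)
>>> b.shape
(17, 7, 37, 13)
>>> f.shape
(5, 13)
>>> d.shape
(13, 37, 2, 37)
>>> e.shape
(13, 17)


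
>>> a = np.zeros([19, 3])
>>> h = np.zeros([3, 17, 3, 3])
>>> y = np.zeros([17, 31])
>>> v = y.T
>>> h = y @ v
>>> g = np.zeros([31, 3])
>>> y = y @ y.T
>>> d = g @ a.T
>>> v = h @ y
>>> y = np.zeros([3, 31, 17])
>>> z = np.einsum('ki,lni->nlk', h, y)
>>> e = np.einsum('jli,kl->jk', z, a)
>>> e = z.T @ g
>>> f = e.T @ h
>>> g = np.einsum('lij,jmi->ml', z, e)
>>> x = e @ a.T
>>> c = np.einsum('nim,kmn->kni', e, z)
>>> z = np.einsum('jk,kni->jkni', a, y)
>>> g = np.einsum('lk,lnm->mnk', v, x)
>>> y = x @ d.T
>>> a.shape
(19, 3)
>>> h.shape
(17, 17)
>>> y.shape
(17, 3, 31)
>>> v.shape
(17, 17)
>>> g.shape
(19, 3, 17)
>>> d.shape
(31, 19)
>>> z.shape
(19, 3, 31, 17)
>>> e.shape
(17, 3, 3)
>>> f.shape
(3, 3, 17)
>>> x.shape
(17, 3, 19)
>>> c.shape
(31, 17, 3)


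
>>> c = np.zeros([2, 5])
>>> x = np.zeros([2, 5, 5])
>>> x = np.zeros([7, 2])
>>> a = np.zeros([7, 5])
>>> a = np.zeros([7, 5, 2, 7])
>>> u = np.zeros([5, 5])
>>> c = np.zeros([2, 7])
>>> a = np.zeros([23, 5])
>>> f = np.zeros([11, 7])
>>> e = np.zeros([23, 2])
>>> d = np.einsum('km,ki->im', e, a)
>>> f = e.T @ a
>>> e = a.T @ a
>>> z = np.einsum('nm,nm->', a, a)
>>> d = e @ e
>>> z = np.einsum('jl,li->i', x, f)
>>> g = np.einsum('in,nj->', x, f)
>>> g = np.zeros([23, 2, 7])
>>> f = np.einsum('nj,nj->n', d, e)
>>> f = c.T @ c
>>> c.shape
(2, 7)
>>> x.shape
(7, 2)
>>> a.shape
(23, 5)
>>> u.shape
(5, 5)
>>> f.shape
(7, 7)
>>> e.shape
(5, 5)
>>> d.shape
(5, 5)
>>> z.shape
(5,)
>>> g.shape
(23, 2, 7)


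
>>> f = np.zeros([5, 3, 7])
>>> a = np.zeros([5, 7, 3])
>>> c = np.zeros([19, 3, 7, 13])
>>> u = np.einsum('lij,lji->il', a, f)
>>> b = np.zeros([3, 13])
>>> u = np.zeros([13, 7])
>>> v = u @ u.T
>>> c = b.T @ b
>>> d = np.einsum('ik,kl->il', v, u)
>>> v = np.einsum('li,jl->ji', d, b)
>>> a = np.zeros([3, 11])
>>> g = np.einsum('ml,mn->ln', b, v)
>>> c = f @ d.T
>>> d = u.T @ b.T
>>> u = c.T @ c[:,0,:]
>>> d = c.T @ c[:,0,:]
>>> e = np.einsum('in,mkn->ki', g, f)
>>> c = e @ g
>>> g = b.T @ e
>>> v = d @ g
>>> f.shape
(5, 3, 7)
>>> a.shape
(3, 11)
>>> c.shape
(3, 7)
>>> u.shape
(13, 3, 13)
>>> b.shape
(3, 13)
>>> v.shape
(13, 3, 13)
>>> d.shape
(13, 3, 13)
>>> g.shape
(13, 13)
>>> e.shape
(3, 13)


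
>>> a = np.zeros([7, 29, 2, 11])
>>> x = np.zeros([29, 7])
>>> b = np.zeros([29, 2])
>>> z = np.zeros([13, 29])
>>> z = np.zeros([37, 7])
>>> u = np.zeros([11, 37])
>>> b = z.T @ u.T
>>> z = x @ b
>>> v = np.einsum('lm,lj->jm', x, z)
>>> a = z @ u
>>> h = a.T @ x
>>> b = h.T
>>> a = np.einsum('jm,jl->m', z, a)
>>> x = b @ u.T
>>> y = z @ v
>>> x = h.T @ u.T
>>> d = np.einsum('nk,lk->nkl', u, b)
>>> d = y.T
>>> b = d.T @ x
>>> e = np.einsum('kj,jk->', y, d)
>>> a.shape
(11,)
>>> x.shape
(7, 11)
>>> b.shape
(29, 11)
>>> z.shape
(29, 11)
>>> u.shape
(11, 37)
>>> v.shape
(11, 7)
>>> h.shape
(37, 7)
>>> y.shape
(29, 7)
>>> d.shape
(7, 29)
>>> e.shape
()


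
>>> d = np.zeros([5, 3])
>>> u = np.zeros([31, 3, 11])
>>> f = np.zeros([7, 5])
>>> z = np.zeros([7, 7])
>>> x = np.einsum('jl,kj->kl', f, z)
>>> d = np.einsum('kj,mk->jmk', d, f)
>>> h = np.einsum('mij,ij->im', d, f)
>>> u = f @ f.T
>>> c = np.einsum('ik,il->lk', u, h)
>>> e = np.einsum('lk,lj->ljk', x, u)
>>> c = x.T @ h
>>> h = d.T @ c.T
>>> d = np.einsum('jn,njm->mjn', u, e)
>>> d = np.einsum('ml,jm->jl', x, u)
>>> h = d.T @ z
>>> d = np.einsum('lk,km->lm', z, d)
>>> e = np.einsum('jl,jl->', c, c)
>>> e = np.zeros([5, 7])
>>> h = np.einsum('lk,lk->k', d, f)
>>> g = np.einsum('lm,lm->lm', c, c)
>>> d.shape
(7, 5)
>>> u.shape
(7, 7)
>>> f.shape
(7, 5)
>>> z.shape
(7, 7)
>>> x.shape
(7, 5)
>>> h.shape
(5,)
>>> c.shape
(5, 3)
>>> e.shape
(5, 7)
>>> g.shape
(5, 3)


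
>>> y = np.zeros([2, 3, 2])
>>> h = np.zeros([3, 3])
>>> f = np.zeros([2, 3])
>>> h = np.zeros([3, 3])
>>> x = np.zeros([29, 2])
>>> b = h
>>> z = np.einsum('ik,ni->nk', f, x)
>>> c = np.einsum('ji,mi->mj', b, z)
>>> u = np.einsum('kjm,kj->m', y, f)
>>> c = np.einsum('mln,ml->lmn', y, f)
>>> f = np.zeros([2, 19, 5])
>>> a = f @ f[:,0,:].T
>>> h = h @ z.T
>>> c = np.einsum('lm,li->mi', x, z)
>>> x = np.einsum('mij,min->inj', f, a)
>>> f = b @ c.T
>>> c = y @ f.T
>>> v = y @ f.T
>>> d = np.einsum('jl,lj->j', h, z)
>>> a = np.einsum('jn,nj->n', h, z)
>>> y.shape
(2, 3, 2)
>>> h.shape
(3, 29)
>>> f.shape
(3, 2)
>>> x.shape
(19, 2, 5)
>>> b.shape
(3, 3)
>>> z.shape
(29, 3)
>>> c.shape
(2, 3, 3)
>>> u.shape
(2,)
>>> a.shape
(29,)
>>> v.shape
(2, 3, 3)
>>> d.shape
(3,)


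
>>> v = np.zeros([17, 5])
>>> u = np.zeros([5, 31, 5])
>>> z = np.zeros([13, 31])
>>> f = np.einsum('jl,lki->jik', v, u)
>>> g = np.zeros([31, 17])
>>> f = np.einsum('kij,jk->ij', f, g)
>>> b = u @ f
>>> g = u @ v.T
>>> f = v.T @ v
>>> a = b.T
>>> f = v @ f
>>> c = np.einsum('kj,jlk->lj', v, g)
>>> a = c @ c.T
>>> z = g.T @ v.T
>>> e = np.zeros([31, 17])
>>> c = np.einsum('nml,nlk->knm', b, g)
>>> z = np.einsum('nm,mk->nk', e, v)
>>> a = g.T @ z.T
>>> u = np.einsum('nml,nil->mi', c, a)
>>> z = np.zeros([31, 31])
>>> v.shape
(17, 5)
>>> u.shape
(5, 31)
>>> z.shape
(31, 31)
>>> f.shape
(17, 5)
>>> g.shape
(5, 31, 17)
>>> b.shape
(5, 31, 31)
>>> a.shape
(17, 31, 31)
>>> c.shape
(17, 5, 31)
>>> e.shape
(31, 17)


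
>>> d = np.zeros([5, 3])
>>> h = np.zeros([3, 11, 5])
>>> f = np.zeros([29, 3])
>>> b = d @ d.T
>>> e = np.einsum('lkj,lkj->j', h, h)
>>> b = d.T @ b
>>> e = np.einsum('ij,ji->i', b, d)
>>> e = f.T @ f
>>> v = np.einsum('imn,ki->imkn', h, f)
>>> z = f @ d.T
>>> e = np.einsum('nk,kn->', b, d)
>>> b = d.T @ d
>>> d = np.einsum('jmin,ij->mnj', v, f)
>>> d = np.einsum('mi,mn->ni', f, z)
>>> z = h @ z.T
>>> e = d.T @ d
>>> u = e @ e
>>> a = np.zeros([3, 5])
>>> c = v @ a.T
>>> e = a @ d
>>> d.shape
(5, 3)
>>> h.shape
(3, 11, 5)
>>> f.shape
(29, 3)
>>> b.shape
(3, 3)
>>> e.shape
(3, 3)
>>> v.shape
(3, 11, 29, 5)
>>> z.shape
(3, 11, 29)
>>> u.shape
(3, 3)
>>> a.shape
(3, 5)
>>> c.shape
(3, 11, 29, 3)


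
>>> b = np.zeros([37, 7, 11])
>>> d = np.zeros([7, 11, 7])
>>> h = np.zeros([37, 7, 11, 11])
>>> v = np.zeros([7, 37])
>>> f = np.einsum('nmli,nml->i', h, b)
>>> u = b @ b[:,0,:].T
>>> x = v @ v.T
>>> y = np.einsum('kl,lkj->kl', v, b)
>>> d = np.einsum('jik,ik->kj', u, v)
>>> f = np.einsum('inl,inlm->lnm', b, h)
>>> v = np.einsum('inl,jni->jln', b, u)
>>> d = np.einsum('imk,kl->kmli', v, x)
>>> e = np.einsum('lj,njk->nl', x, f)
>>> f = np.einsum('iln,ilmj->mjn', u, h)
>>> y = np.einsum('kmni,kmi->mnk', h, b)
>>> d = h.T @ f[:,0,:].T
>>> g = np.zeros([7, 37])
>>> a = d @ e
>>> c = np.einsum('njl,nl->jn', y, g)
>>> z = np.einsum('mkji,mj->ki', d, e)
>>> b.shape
(37, 7, 11)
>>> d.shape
(11, 11, 7, 11)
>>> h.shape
(37, 7, 11, 11)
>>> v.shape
(37, 11, 7)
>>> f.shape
(11, 11, 37)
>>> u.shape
(37, 7, 37)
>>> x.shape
(7, 7)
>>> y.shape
(7, 11, 37)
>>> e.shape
(11, 7)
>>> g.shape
(7, 37)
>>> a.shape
(11, 11, 7, 7)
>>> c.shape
(11, 7)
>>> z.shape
(11, 11)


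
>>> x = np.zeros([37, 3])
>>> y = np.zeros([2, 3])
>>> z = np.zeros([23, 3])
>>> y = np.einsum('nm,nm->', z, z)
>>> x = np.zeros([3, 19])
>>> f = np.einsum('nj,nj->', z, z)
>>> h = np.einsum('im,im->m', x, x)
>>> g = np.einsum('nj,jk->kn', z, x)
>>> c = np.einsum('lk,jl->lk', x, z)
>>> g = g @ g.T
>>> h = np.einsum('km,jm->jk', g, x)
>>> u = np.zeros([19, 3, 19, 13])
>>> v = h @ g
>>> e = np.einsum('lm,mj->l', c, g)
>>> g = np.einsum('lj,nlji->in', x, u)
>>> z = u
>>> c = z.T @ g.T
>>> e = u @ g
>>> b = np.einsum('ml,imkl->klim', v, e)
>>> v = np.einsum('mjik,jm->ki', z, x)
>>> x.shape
(3, 19)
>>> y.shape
()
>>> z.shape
(19, 3, 19, 13)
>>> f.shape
()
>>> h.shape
(3, 19)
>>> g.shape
(13, 19)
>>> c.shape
(13, 19, 3, 13)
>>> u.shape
(19, 3, 19, 13)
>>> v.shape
(13, 19)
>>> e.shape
(19, 3, 19, 19)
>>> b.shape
(19, 19, 19, 3)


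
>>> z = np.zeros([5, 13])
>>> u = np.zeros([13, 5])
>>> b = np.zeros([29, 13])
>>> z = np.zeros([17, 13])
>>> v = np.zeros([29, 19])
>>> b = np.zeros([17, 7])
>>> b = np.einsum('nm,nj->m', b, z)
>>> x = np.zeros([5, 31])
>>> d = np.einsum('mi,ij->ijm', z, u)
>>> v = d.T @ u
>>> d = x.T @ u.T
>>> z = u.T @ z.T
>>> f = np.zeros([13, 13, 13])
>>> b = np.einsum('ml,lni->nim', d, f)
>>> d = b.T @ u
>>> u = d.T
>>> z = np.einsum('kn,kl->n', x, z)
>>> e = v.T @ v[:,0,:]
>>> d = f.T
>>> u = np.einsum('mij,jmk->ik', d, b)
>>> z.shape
(31,)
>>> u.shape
(13, 31)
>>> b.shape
(13, 13, 31)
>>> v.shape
(17, 5, 5)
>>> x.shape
(5, 31)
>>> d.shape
(13, 13, 13)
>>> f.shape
(13, 13, 13)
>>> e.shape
(5, 5, 5)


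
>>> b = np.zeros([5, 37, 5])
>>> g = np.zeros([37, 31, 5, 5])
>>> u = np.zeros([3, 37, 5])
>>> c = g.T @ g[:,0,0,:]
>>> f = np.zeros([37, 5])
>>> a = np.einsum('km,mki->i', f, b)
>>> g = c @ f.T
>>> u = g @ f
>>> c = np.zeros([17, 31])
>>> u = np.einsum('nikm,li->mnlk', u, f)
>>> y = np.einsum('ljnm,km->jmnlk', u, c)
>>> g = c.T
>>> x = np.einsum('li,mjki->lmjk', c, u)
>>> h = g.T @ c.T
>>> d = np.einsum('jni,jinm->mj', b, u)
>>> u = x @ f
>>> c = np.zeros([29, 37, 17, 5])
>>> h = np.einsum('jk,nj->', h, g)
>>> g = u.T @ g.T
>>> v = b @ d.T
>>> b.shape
(5, 37, 5)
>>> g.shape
(5, 5, 5, 31)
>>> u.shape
(17, 5, 5, 5)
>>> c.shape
(29, 37, 17, 5)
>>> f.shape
(37, 5)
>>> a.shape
(5,)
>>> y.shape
(5, 31, 37, 5, 17)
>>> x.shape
(17, 5, 5, 37)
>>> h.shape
()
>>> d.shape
(31, 5)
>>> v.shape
(5, 37, 31)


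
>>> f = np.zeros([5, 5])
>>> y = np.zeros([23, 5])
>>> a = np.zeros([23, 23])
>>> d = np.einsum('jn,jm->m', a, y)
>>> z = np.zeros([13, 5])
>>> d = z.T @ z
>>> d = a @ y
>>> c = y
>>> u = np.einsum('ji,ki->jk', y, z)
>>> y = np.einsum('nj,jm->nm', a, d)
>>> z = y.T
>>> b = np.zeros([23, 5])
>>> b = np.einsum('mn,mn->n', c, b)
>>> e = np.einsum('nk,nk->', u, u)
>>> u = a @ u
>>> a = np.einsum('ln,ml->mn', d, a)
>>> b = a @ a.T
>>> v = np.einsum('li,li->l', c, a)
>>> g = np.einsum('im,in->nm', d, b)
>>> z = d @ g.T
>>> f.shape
(5, 5)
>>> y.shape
(23, 5)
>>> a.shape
(23, 5)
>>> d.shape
(23, 5)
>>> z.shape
(23, 23)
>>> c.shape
(23, 5)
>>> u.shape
(23, 13)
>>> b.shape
(23, 23)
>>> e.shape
()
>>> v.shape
(23,)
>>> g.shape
(23, 5)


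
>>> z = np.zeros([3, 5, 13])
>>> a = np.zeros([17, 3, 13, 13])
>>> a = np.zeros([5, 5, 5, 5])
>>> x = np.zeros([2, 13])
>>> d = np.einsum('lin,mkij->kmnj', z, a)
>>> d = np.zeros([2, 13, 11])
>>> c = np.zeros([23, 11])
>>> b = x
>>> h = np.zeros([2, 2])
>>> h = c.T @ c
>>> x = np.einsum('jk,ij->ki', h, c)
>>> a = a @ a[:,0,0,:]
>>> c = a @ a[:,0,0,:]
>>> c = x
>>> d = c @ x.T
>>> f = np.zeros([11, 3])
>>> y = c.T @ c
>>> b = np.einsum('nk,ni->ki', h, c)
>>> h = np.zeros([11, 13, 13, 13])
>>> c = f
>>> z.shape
(3, 5, 13)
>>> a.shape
(5, 5, 5, 5)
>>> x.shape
(11, 23)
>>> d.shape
(11, 11)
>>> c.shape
(11, 3)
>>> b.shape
(11, 23)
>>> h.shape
(11, 13, 13, 13)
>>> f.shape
(11, 3)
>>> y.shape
(23, 23)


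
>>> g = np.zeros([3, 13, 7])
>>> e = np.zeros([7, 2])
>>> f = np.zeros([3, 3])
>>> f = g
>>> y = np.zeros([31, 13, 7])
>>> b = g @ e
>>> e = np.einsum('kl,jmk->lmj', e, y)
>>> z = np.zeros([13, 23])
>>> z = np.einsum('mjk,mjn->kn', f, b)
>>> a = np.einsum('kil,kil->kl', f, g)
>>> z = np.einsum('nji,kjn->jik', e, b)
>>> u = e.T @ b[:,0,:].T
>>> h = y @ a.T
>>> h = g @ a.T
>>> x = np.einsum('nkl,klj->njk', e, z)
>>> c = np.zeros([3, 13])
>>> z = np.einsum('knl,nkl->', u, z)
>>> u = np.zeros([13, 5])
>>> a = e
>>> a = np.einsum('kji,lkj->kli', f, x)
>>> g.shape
(3, 13, 7)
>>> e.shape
(2, 13, 31)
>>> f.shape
(3, 13, 7)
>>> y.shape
(31, 13, 7)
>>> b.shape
(3, 13, 2)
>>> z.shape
()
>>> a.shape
(3, 2, 7)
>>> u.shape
(13, 5)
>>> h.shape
(3, 13, 3)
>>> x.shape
(2, 3, 13)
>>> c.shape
(3, 13)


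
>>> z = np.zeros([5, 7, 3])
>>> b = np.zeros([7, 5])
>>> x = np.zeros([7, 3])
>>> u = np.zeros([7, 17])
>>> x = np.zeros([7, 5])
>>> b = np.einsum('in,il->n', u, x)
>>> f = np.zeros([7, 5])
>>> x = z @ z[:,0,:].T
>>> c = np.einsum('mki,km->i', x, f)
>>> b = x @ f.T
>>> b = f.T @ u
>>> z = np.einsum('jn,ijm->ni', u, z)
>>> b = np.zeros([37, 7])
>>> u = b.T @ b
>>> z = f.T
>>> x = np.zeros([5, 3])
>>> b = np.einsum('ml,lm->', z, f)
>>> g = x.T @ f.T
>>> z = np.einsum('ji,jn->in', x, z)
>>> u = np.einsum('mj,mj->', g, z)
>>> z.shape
(3, 7)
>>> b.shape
()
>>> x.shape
(5, 3)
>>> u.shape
()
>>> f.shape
(7, 5)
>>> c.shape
(5,)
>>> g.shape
(3, 7)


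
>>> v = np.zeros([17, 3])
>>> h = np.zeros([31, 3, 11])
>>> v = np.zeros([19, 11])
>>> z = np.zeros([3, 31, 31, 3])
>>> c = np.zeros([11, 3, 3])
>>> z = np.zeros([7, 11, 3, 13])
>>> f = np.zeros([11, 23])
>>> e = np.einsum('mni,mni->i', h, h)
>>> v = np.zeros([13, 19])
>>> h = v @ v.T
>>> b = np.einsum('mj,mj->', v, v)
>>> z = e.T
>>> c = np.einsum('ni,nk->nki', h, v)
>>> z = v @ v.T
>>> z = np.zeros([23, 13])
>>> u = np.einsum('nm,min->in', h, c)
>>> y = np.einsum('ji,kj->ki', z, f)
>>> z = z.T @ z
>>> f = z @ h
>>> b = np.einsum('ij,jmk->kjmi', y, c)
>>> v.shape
(13, 19)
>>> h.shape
(13, 13)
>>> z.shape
(13, 13)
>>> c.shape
(13, 19, 13)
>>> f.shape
(13, 13)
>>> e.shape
(11,)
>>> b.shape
(13, 13, 19, 11)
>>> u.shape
(19, 13)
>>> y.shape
(11, 13)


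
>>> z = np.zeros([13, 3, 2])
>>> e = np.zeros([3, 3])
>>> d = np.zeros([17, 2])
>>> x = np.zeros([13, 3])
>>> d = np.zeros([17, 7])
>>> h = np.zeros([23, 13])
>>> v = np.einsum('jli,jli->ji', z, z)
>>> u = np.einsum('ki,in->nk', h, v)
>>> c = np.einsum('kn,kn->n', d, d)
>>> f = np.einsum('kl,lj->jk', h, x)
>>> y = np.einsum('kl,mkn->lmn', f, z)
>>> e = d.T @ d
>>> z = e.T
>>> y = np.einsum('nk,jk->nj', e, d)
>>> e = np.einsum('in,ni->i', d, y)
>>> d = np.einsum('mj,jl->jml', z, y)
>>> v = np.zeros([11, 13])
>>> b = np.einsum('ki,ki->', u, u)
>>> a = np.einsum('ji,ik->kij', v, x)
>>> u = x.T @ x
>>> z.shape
(7, 7)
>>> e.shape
(17,)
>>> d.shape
(7, 7, 17)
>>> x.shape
(13, 3)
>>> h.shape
(23, 13)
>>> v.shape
(11, 13)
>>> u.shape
(3, 3)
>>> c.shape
(7,)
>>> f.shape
(3, 23)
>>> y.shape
(7, 17)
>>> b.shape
()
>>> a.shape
(3, 13, 11)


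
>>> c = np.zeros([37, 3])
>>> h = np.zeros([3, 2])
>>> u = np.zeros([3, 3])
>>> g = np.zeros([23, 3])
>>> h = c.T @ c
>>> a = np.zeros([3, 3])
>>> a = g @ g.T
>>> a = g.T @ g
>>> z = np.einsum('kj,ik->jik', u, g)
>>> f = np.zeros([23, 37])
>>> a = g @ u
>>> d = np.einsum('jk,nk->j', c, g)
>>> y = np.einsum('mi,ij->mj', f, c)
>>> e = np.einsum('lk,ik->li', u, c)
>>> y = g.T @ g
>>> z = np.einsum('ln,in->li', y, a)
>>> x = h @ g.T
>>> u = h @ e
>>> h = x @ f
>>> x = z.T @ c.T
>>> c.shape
(37, 3)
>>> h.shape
(3, 37)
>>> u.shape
(3, 37)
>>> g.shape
(23, 3)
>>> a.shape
(23, 3)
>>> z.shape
(3, 23)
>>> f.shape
(23, 37)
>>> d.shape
(37,)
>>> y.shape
(3, 3)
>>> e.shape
(3, 37)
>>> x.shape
(23, 37)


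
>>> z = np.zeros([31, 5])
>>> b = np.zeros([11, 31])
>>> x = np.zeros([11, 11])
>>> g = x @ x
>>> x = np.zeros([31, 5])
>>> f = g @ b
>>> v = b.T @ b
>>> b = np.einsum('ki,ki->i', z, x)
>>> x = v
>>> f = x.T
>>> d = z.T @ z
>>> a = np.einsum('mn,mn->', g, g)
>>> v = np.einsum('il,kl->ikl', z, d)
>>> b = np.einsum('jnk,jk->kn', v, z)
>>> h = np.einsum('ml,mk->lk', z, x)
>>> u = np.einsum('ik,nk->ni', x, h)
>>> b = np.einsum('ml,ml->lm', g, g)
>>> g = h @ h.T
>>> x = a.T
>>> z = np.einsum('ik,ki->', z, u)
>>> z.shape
()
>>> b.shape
(11, 11)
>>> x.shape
()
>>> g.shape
(5, 5)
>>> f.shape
(31, 31)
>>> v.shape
(31, 5, 5)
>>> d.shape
(5, 5)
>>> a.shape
()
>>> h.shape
(5, 31)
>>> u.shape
(5, 31)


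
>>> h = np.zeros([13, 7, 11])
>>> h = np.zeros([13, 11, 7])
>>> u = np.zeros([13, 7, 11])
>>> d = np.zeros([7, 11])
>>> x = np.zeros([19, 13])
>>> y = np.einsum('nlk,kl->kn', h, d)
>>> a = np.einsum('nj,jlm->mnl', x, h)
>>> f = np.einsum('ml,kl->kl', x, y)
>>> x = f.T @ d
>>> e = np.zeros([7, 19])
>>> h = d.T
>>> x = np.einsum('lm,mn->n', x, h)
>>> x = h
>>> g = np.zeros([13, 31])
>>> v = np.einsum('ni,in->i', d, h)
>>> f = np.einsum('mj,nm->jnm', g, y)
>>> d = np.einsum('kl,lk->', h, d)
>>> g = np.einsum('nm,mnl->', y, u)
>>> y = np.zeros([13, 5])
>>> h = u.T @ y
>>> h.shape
(11, 7, 5)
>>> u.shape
(13, 7, 11)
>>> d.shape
()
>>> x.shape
(11, 7)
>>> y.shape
(13, 5)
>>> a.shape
(7, 19, 11)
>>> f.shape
(31, 7, 13)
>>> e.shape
(7, 19)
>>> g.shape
()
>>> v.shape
(11,)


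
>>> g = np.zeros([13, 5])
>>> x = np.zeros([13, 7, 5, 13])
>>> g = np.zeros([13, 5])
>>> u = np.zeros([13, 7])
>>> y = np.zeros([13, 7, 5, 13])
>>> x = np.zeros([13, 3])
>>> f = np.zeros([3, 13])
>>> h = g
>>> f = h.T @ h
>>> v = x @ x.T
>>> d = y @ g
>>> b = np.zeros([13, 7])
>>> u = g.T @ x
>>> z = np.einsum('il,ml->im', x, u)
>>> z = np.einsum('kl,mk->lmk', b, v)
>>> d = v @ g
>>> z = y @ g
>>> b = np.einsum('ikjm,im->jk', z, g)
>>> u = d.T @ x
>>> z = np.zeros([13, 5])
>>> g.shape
(13, 5)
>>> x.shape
(13, 3)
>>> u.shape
(5, 3)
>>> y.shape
(13, 7, 5, 13)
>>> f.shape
(5, 5)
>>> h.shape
(13, 5)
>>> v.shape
(13, 13)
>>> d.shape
(13, 5)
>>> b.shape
(5, 7)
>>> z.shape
(13, 5)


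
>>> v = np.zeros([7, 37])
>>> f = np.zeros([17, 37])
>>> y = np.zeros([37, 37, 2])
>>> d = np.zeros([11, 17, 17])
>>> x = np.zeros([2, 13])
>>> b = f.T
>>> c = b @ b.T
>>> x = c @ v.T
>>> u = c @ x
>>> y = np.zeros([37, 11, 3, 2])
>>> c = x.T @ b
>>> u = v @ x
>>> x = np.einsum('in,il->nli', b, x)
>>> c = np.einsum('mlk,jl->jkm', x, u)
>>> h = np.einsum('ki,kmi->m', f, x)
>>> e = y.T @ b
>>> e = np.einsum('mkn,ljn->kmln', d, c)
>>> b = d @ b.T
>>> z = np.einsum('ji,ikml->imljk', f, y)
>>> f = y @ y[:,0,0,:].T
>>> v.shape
(7, 37)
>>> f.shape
(37, 11, 3, 37)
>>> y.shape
(37, 11, 3, 2)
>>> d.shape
(11, 17, 17)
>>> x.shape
(17, 7, 37)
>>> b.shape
(11, 17, 37)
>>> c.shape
(7, 37, 17)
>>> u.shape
(7, 7)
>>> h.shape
(7,)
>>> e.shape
(17, 11, 7, 17)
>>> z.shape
(37, 3, 2, 17, 11)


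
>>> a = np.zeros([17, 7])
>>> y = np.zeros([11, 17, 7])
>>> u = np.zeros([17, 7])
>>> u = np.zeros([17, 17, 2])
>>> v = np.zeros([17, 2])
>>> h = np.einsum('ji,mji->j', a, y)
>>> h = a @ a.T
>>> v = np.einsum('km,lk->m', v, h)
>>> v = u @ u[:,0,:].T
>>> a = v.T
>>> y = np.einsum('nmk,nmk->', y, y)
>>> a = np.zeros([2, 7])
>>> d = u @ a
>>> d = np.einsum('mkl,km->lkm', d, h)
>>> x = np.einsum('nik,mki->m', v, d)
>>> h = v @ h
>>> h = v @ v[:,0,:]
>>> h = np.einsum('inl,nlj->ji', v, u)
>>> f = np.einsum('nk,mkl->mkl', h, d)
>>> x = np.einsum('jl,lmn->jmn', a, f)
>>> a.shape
(2, 7)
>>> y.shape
()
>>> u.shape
(17, 17, 2)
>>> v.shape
(17, 17, 17)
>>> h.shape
(2, 17)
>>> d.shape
(7, 17, 17)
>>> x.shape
(2, 17, 17)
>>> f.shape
(7, 17, 17)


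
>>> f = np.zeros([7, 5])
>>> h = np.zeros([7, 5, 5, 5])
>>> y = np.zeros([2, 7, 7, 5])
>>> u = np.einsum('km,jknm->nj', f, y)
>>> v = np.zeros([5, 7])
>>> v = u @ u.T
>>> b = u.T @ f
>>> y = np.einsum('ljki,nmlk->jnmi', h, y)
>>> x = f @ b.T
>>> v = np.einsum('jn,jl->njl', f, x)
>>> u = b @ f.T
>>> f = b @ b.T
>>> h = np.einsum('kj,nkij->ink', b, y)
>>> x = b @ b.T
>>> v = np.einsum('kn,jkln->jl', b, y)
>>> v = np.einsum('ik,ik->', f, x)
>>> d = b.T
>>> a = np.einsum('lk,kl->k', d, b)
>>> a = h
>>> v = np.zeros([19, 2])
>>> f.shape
(2, 2)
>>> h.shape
(7, 5, 2)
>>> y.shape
(5, 2, 7, 5)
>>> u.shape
(2, 7)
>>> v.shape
(19, 2)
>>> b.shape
(2, 5)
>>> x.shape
(2, 2)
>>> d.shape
(5, 2)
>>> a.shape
(7, 5, 2)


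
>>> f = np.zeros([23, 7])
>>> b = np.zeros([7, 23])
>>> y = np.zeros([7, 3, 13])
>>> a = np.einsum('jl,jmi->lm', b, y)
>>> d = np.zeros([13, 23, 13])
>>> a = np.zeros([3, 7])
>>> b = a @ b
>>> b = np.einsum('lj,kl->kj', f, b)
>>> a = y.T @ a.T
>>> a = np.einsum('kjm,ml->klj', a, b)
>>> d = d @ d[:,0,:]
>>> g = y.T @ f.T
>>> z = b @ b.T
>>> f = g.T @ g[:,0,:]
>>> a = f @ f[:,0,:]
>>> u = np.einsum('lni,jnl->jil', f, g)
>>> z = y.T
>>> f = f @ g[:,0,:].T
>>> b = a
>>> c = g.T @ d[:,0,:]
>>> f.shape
(23, 3, 13)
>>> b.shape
(23, 3, 23)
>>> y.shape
(7, 3, 13)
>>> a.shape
(23, 3, 23)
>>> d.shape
(13, 23, 13)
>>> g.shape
(13, 3, 23)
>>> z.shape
(13, 3, 7)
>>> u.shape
(13, 23, 23)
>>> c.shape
(23, 3, 13)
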